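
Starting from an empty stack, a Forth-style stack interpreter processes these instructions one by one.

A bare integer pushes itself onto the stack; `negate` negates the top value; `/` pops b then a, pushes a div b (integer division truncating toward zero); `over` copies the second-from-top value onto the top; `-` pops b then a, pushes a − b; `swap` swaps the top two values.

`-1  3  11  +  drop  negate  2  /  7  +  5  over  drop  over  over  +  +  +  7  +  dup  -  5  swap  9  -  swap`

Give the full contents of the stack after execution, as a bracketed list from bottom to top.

[-9, 5]

-1     -> [-1]
3      -> [-1, 3]
11     -> [-1, 3, 11]
+      -> [-1, 14]
drop   -> [-1]
negate -> [1]
2      -> [1, 2]
/      -> [0]
7      -> [0, 7]
+      -> [7]
5      -> [7, 5]
over   -> [7, 5, 7]
drop   -> [7, 5]
over   -> [7, 5, 7]
over   -> [7, 5, 7, 5]
+      -> [7, 5, 12]
+      -> [7, 17]
+      -> [24]
7      -> [24, 7]
+      -> [31]
dup    -> [31, 31]
-      -> [0]
5      -> [0, 5]
swap   -> [5, 0]
9      -> [5, 0, 9]
-      -> [5, -9]
swap   -> [-9, 5]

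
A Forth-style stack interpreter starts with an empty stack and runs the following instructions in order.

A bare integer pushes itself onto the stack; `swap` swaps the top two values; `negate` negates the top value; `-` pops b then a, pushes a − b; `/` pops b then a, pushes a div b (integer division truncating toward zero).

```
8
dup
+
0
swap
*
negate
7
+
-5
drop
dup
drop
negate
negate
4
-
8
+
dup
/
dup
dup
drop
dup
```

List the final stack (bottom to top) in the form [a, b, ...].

8      : [8]
dup    : [8, 8]
+      : [16]
0      : [16, 0]
swap   : [0, 16]
*      : [0]
negate : [0]
7      : [0, 7]
+      : [7]
-5     : [7, -5]
drop   : [7]
dup    : [7, 7]
drop   : [7]
negate : [-7]
negate : [7]
4      : [7, 4]
-      : [3]
8      : [3, 8]
+      : [11]
dup    : [11, 11]
/      : [1]
dup    : [1, 1]
dup    : [1, 1, 1]
drop   : [1, 1]
dup    : [1, 1, 1]

[1, 1, 1]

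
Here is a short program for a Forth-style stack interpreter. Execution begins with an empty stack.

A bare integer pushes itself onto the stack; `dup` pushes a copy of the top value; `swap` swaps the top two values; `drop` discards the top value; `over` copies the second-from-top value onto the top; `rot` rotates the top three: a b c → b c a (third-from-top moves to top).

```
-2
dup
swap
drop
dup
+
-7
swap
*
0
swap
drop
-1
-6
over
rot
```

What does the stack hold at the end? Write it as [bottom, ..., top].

[0, -6, -1, -1]

-2   → -2
dup  → -2 -2
swap → -2 -2
drop → -2
dup  → -2 -2
+    → -4
-7   → -4 -7
swap → -7 -4
*    → 28
0    → 28 0
swap → 0 28
drop → 0
-1   → 0 -1
-6   → 0 -1 -6
over → 0 -1 -6 -1
rot  → 0 -6 -1 -1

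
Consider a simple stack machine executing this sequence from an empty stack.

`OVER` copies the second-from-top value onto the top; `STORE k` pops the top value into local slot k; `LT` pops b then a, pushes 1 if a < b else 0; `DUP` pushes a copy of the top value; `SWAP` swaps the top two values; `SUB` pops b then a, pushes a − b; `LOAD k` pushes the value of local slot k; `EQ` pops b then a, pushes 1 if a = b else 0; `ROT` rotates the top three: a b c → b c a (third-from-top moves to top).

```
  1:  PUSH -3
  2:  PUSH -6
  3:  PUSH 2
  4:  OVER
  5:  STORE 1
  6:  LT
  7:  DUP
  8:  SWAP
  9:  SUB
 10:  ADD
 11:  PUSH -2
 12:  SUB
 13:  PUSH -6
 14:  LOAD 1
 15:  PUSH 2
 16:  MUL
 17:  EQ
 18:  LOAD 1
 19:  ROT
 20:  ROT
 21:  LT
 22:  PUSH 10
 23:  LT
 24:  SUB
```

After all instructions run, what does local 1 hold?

PUSH -3  -3
PUSH -6  -3 -6
PUSH 2   -3 -6 2
OVER     -3 -6 2 -6
STORE 1  -3 -6 2
LT       -3 1
DUP      -3 1 1
SWAP     -3 1 1
SUB      -3 0
ADD      -3
PUSH -2  -3 -2
SUB      -1
PUSH -6  -1 -6
LOAD 1   -1 -6 -6
PUSH 2   -1 -6 -6 2
MUL      -1 -6 -12
EQ       -1 0
LOAD 1   -1 0 -6
ROT      0 -6 -1
ROT      -6 -1 0
LT       -6 1
PUSH 10  -6 1 10
LT       -6 1
SUB      -7

-6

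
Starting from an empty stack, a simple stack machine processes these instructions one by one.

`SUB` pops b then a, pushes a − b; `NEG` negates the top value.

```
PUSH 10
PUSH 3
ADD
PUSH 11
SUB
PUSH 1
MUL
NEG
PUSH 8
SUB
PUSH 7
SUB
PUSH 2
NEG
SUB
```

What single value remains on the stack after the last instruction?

PUSH 10 → 10
PUSH 3  → 10 3
ADD     → 13
PUSH 11 → 13 11
SUB     → 2
PUSH 1  → 2 1
MUL     → 2
NEG     → -2
PUSH 8  → -2 8
SUB     → -10
PUSH 7  → -10 7
SUB     → -17
PUSH 2  → -17 2
NEG     → -17 -2
SUB     → -15

-15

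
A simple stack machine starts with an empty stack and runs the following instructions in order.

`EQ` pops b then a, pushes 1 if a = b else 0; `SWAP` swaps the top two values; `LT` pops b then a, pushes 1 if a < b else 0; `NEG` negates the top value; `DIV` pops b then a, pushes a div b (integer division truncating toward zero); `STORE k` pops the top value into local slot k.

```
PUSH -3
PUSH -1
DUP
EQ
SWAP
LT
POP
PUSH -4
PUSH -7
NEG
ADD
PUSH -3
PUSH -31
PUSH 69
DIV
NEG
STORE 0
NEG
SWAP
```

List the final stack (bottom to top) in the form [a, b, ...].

PUSH -3  → [-3]
PUSH -1  → [-3, -1]
DUP      → [-3, -1, -1]
EQ       → [-3, 1]
SWAP     → [1, -3]
LT       → [0]
POP      → []
PUSH -4  → [-4]
PUSH -7  → [-4, -7]
NEG      → [-4, 7]
ADD      → [3]
PUSH -3  → [3, -3]
PUSH -31 → [3, -3, -31]
PUSH 69  → [3, -3, -31, 69]
DIV      → [3, -3, 0]
NEG      → [3, -3, 0]
STORE 0  → [3, -3]
NEG      → [3, 3]
SWAP     → [3, 3]

[3, 3]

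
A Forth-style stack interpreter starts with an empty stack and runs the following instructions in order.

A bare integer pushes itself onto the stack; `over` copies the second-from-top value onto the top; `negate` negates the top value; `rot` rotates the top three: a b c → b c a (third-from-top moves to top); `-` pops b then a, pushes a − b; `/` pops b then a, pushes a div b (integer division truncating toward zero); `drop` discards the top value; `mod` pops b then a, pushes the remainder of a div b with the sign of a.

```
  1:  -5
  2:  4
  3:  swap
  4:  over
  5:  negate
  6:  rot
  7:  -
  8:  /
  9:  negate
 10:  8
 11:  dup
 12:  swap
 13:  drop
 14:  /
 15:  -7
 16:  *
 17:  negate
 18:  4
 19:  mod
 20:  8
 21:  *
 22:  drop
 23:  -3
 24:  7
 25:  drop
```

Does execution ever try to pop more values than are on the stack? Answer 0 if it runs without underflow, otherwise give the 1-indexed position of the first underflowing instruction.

-5     : -5
4      : -5 4
swap   : 4 -5
over   : 4 -5 4
negate : 4 -5 -4
rot    : -5 -4 4
-      : -5 -8
/      : 0
negate : 0
8      : 0 8
dup    : 0 8 8
swap   : 0 8 8
drop   : 0 8
/      : 0
-7     : 0 -7
*      : 0
negate : 0
4      : 0 4
mod    : 0
8      : 0 8
*      : 0
drop   : (empty)
-3     : -3
7      : -3 7
drop   : -3

0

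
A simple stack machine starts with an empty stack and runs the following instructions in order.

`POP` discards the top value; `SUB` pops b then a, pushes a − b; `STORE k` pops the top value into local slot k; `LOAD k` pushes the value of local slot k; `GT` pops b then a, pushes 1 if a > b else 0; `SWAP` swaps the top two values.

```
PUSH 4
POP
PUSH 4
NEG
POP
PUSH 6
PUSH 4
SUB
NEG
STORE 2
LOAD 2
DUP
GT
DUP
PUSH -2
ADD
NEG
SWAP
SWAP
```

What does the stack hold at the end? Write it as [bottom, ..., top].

PUSH 4  → 4
POP     → (empty)
PUSH 4  → 4
NEG     → -4
POP     → (empty)
PUSH 6  → 6
PUSH 4  → 6 4
SUB     → 2
NEG     → -2
STORE 2 → (empty)
LOAD 2  → -2
DUP     → -2 -2
GT      → 0
DUP     → 0 0
PUSH -2 → 0 0 -2
ADD     → 0 -2
NEG     → 0 2
SWAP    → 2 0
SWAP    → 0 2

[0, 2]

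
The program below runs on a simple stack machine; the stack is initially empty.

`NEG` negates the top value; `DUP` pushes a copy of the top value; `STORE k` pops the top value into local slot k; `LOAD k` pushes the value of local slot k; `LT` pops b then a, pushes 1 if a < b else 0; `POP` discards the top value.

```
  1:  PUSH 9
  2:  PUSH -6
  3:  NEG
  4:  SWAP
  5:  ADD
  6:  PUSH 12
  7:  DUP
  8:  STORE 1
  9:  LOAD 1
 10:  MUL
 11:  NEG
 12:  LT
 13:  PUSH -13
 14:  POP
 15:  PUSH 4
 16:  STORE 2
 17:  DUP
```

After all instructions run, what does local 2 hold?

PUSH 9   -> 9
PUSH -6  -> 9 -6
NEG      -> 9 6
SWAP     -> 6 9
ADD      -> 15
PUSH 12  -> 15 12
DUP      -> 15 12 12
STORE 1  -> 15 12
LOAD 1   -> 15 12 12
MUL      -> 15 144
NEG      -> 15 -144
LT       -> 0
PUSH -13 -> 0 -13
POP      -> 0
PUSH 4   -> 0 4
STORE 2  -> 0
DUP      -> 0 0

4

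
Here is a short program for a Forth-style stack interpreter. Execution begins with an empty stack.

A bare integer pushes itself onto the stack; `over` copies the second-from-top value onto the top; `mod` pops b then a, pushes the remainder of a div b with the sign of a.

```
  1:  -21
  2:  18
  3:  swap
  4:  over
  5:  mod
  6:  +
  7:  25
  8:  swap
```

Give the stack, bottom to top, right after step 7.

-21  : -21
18   : -21 18
swap : 18 -21
over : 18 -21 18
mod  : 18 -3
+    : 15
25   : 15 25

[15, 25]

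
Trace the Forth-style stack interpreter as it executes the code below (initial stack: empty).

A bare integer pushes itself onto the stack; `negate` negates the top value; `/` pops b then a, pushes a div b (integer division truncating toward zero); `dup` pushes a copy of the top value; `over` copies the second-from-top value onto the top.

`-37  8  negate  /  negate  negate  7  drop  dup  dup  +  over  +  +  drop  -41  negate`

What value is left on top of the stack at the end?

41

-37     -37
8       -37 8
negate  -37 -8
/       4
negate  -4
negate  4
7       4 7
drop    4
dup     4 4
dup     4 4 4
+       4 8
over    4 8 4
+       4 12
+       16
drop    (empty)
-41     -41
negate  41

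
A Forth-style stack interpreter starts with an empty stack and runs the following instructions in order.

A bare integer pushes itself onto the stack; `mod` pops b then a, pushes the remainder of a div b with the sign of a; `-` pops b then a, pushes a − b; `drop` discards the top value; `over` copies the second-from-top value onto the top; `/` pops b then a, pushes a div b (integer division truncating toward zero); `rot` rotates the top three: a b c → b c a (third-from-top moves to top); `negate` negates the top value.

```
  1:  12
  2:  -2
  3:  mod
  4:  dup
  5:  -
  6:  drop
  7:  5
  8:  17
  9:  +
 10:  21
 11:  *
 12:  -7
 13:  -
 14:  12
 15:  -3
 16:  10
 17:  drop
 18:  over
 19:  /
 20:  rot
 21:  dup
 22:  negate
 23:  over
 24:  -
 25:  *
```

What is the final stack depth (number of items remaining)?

3

12     -> 12
-2     -> 12 -2
mod    -> 0
dup    -> 0 0
-      -> 0
drop   -> (empty)
5      -> 5
17     -> 5 17
+      -> 22
21     -> 22 21
*      -> 462
-7     -> 462 -7
-      -> 469
12     -> 469 12
-3     -> 469 12 -3
10     -> 469 12 -3 10
drop   -> 469 12 -3
over   -> 469 12 -3 12
/      -> 469 12 0
rot    -> 12 0 469
dup    -> 12 0 469 469
negate -> 12 0 469 -469
over   -> 12 0 469 -469 469
-      -> 12 0 469 -938
*      -> 12 0 -439922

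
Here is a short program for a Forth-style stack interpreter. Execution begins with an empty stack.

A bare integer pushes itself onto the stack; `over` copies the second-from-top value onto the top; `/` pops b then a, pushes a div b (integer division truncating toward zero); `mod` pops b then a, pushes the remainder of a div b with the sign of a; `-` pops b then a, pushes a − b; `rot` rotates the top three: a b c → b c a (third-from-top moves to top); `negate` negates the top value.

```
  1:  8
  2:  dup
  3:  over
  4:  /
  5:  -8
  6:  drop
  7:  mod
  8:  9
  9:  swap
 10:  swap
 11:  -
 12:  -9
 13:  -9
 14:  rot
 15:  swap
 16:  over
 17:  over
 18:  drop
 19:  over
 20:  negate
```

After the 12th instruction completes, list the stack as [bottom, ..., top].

8     8
dup   8 8
over  8 8 8
/     8 1
-8    8 1 -8
drop  8 1
mod   0
9     0 9
swap  9 0
swap  0 9
-     -9
-9    -9 -9

[-9, -9]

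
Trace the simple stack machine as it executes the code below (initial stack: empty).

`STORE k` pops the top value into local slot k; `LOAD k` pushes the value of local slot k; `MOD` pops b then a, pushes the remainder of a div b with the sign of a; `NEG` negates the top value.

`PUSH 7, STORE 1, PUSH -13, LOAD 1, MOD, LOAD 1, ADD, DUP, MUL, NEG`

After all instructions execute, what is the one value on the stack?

PUSH 7   → [7]
STORE 1  → []
PUSH -13 → [-13]
LOAD 1   → [-13, 7]
MOD      → [-6]
LOAD 1   → [-6, 7]
ADD      → [1]
DUP      → [1, 1]
MUL      → [1]
NEG      → [-1]

-1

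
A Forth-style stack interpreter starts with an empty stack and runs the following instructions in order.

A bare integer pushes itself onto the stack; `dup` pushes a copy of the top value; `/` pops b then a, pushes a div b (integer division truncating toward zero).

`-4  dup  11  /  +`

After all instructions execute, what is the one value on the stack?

-4

-4  -> [-4]
dup -> [-4, -4]
11  -> [-4, -4, 11]
/   -> [-4, 0]
+   -> [-4]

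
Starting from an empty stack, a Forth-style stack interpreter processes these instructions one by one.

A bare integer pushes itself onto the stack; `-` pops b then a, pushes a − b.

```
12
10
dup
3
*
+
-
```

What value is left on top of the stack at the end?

12   12
10   12 10
dup  12 10 10
3    12 10 10 3
*    12 10 30
+    12 40
-    -28

-28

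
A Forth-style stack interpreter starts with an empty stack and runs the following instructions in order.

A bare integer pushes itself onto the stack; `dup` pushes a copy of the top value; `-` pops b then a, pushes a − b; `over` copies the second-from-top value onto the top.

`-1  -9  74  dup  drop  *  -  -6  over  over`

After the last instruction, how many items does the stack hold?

4

-1   → [-1]
-9   → [-1, -9]
74   → [-1, -9, 74]
dup  → [-1, -9, 74, 74]
drop → [-1, -9, 74]
*    → [-1, -666]
-    → [665]
-6   → [665, -6]
over → [665, -6, 665]
over → [665, -6, 665, -6]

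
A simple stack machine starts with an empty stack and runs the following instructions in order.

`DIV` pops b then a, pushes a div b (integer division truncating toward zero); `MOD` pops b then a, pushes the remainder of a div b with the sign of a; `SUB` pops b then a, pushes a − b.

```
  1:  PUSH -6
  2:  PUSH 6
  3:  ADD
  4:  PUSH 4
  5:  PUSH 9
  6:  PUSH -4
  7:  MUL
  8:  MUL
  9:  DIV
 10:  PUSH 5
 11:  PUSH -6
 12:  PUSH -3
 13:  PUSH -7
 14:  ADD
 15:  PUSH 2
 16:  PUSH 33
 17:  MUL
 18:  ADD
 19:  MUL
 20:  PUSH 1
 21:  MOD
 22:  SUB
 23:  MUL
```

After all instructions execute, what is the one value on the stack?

0

PUSH -6 → -6
PUSH 6  → -6 6
ADD     → 0
PUSH 4  → 0 4
PUSH 9  → 0 4 9
PUSH -4 → 0 4 9 -4
MUL     → 0 4 -36
MUL     → 0 -144
DIV     → 0
PUSH 5  → 0 5
PUSH -6 → 0 5 -6
PUSH -3 → 0 5 -6 -3
PUSH -7 → 0 5 -6 -3 -7
ADD     → 0 5 -6 -10
PUSH 2  → 0 5 -6 -10 2
PUSH 33 → 0 5 -6 -10 2 33
MUL     → 0 5 -6 -10 66
ADD     → 0 5 -6 56
MUL     → 0 5 -336
PUSH 1  → 0 5 -336 1
MOD     → 0 5 0
SUB     → 0 5
MUL     → 0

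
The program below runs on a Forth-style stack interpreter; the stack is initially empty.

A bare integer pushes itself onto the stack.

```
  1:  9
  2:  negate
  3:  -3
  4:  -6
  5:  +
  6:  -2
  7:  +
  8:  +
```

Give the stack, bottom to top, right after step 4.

[-9, -3, -6]

9      -> 9
negate -> -9
-3     -> -9 -3
-6     -> -9 -3 -6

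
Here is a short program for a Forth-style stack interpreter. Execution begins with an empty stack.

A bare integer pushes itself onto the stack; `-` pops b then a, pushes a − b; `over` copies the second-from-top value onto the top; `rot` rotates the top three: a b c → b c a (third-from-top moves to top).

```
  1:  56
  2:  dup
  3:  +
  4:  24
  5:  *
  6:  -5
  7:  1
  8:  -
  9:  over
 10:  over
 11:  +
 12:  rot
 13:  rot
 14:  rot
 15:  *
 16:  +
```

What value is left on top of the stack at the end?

56    [56]
dup   [56, 56]
+     [112]
24    [112, 24]
*     [2688]
-5    [2688, -5]
1     [2688, -5, 1]
-     [2688, -6]
over  [2688, -6, 2688]
over  [2688, -6, 2688, -6]
+     [2688, -6, 2682]
rot   [-6, 2682, 2688]
rot   [2682, 2688, -6]
rot   [2688, -6, 2682]
*     [2688, -16092]
+     [-13404]

-13404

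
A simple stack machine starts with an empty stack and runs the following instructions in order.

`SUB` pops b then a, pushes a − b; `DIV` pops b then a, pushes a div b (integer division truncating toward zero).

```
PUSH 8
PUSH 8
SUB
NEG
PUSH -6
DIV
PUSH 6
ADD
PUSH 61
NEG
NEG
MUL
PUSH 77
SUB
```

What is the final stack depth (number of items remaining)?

PUSH 8  → 8
PUSH 8  → 8 8
SUB     → 0
NEG     → 0
PUSH -6 → 0 -6
DIV     → 0
PUSH 6  → 0 6
ADD     → 6
PUSH 61 → 6 61
NEG     → 6 -61
NEG     → 6 61
MUL     → 366
PUSH 77 → 366 77
SUB     → 289

1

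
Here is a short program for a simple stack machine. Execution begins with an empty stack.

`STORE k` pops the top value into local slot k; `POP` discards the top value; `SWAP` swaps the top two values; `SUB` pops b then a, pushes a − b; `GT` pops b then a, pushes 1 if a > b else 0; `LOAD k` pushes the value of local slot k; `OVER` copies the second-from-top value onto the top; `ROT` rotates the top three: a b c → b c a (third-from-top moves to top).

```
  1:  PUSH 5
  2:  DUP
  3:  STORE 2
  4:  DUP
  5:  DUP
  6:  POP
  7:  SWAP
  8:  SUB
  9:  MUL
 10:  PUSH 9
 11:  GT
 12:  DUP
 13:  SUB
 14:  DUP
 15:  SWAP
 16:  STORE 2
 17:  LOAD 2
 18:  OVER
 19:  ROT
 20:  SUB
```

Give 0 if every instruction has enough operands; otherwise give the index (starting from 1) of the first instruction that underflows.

PUSH 5  -> [5]
DUP     -> [5, 5]
STORE 2 -> [5]
DUP     -> [5, 5]
DUP     -> [5, 5, 5]
POP     -> [5, 5]
SWAP    -> [5, 5]
SUB     -> [0]
MUL  — needs 2 operands, stack has 1 → underflow

9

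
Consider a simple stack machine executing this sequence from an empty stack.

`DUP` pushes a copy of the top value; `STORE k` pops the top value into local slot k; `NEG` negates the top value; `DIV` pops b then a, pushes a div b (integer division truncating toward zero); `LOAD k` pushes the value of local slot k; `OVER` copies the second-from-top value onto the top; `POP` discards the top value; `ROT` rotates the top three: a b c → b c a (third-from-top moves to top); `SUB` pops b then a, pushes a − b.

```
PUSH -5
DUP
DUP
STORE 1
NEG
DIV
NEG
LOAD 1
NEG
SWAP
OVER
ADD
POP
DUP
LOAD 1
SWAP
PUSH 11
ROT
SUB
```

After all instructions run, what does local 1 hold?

-5

PUSH -5 : [-5]
DUP     : [-5, -5]
DUP     : [-5, -5, -5]
STORE 1 : [-5, -5]
NEG     : [-5, 5]
DIV     : [-1]
NEG     : [1]
LOAD 1  : [1, -5]
NEG     : [1, 5]
SWAP    : [5, 1]
OVER    : [5, 1, 5]
ADD     : [5, 6]
POP     : [5]
DUP     : [5, 5]
LOAD 1  : [5, 5, -5]
SWAP    : [5, -5, 5]
PUSH 11 : [5, -5, 5, 11]
ROT     : [5, 5, 11, -5]
SUB     : [5, 5, 16]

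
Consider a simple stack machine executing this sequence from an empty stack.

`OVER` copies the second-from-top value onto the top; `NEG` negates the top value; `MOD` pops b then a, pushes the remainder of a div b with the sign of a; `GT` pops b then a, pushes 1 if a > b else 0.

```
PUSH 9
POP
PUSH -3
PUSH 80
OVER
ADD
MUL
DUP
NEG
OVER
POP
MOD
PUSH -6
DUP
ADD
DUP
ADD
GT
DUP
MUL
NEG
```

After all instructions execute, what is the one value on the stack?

PUSH 9  : [9]
POP     : []
PUSH -3 : [-3]
PUSH 80 : [-3, 80]
OVER    : [-3, 80, -3]
ADD     : [-3, 77]
MUL     : [-231]
DUP     : [-231, -231]
NEG     : [-231, 231]
OVER    : [-231, 231, -231]
POP     : [-231, 231]
MOD     : [0]
PUSH -6 : [0, -6]
DUP     : [0, -6, -6]
ADD     : [0, -12]
DUP     : [0, -12, -12]
ADD     : [0, -24]
GT      : [1]
DUP     : [1, 1]
MUL     : [1]
NEG     : [-1]

-1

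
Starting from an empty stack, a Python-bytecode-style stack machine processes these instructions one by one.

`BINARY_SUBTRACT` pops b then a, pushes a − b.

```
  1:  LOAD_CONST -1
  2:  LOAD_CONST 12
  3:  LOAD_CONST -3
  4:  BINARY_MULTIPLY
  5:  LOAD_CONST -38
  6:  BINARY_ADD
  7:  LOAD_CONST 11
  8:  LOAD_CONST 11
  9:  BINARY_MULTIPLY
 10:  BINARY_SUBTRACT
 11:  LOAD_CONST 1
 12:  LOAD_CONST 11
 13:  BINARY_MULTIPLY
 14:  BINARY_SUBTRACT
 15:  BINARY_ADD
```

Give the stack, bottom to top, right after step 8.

LOAD_CONST -1   → -1
LOAD_CONST 12   → -1 12
LOAD_CONST -3   → -1 12 -3
BINARY_MULTIPLY → -1 -36
LOAD_CONST -38  → -1 -36 -38
BINARY_ADD      → -1 -74
LOAD_CONST 11   → -1 -74 11
LOAD_CONST 11   → -1 -74 11 11

[-1, -74, 11, 11]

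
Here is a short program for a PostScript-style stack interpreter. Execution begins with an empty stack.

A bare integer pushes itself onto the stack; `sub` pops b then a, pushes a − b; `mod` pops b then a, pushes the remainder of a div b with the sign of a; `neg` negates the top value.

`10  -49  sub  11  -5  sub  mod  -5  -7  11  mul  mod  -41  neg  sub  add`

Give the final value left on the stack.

10   10
-49  10 -49
sub  59
11   59 11
-5   59 11 -5
sub  59 16
mod  11
-5   11 -5
-7   11 -5 -7
11   11 -5 -7 11
mul  11 -5 -77
mod  11 -5
-41  11 -5 -41
neg  11 -5 41
sub  11 -46
add  -35

-35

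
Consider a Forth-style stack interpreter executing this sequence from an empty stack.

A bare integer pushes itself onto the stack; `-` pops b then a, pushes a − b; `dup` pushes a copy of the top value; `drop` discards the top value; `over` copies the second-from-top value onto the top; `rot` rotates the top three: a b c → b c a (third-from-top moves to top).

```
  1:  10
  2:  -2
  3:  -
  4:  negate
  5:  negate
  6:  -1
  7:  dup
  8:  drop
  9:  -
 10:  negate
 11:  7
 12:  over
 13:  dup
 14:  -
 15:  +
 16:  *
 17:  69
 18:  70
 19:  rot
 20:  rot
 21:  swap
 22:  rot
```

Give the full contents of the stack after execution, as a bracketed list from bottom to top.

[69, -91, 70]

10     → 10
-2     → 10 -2
-      → 12
negate → -12
negate → 12
-1     → 12 -1
dup    → 12 -1 -1
drop   → 12 -1
-      → 13
negate → -13
7      → -13 7
over   → -13 7 -13
dup    → -13 7 -13 -13
-      → -13 7 0
+      → -13 7
*      → -91
69     → -91 69
70     → -91 69 70
rot    → 69 70 -91
rot    → 70 -91 69
swap   → 70 69 -91
rot    → 69 -91 70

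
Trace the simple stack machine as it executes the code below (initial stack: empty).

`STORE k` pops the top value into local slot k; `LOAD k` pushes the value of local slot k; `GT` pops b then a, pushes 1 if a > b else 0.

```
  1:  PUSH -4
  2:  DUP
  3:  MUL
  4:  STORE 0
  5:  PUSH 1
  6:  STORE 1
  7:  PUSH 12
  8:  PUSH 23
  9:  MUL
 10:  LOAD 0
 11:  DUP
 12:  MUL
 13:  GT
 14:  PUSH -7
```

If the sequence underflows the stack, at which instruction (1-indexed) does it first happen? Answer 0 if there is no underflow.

0

PUSH -4  -4
DUP      -4 -4
MUL      16
STORE 0  (empty)
PUSH 1   1
STORE 1  (empty)
PUSH 12  12
PUSH 23  12 23
MUL      276
LOAD 0   276 16
DUP      276 16 16
MUL      276 256
GT       1
PUSH -7  1 -7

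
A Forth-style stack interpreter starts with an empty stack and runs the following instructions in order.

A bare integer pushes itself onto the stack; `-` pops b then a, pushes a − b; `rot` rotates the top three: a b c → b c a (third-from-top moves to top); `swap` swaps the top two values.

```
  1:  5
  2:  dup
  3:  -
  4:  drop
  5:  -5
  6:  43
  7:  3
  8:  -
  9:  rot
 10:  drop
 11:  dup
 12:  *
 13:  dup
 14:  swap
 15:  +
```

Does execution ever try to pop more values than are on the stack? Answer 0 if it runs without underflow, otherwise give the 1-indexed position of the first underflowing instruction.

9

5    -> 5
dup  -> 5 5
-    -> 0
drop -> (empty)
-5   -> -5
43   -> -5 43
3    -> -5 43 3
-    -> -5 40
rot  — needs 3 operands, stack has 2 → underflow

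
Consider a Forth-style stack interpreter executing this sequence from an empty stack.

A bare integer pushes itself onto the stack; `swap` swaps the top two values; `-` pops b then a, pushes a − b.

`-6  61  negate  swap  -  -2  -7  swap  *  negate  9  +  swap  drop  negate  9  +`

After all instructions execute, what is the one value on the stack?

14

-6      [-6]
61      [-6, 61]
negate  [-6, -61]
swap    [-61, -6]
-       [-55]
-2      [-55, -2]
-7      [-55, -2, -7]
swap    [-55, -7, -2]
*       [-55, 14]
negate  [-55, -14]
9       [-55, -14, 9]
+       [-55, -5]
swap    [-5, -55]
drop    [-5]
negate  [5]
9       [5, 9]
+       [14]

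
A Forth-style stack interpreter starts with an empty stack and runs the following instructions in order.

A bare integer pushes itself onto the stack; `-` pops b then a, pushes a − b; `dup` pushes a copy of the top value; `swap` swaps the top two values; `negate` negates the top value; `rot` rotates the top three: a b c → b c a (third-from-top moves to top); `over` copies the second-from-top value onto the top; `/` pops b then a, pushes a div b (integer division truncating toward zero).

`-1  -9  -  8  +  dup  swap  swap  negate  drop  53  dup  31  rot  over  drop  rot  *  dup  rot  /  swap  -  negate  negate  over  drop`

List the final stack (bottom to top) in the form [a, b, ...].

[16, -2719]

-1     : -1
-9     : -1 -9
-      : 8
8      : 8 8
+      : 16
dup    : 16 16
swap   : 16 16
swap   : 16 16
negate : 16 -16
drop   : 16
53     : 16 53
dup    : 16 53 53
31     : 16 53 53 31
rot    : 16 53 31 53
over   : 16 53 31 53 31
drop   : 16 53 31 53
rot    : 16 31 53 53
*      : 16 31 2809
dup    : 16 31 2809 2809
rot    : 16 2809 2809 31
/      : 16 2809 90
swap   : 16 90 2809
-      : 16 -2719
negate : 16 2719
negate : 16 -2719
over   : 16 -2719 16
drop   : 16 -2719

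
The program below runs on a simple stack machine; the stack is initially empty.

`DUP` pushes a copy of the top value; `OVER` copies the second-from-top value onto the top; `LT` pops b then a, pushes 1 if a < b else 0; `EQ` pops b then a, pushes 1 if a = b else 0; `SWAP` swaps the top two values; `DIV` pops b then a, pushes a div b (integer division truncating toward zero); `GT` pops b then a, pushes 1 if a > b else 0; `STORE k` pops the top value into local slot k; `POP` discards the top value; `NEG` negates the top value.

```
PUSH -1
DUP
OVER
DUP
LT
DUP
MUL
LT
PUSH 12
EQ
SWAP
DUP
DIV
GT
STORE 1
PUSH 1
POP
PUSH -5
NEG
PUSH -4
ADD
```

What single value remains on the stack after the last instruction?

PUSH -1 -> [-1]
DUP     -> [-1, -1]
OVER    -> [-1, -1, -1]
DUP     -> [-1, -1, -1, -1]
LT      -> [-1, -1, 0]
DUP     -> [-1, -1, 0, 0]
MUL     -> [-1, -1, 0]
LT      -> [-1, 1]
PUSH 12 -> [-1, 1, 12]
EQ      -> [-1, 0]
SWAP    -> [0, -1]
DUP     -> [0, -1, -1]
DIV     -> [0, 1]
GT      -> [0]
STORE 1 -> []
PUSH 1  -> [1]
POP     -> []
PUSH -5 -> [-5]
NEG     -> [5]
PUSH -4 -> [5, -4]
ADD     -> [1]

1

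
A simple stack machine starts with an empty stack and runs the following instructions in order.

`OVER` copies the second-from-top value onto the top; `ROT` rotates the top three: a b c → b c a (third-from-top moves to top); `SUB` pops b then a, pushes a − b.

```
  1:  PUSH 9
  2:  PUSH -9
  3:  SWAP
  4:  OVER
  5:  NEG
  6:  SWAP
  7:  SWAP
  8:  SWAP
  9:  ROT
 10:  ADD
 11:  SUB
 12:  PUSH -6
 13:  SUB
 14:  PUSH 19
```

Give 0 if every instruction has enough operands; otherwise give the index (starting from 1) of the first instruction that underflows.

0

PUSH 9  -> [9]
PUSH -9 -> [9, -9]
SWAP    -> [-9, 9]
OVER    -> [-9, 9, -9]
NEG     -> [-9, 9, 9]
SWAP    -> [-9, 9, 9]
SWAP    -> [-9, 9, 9]
SWAP    -> [-9, 9, 9]
ROT     -> [9, 9, -9]
ADD     -> [9, 0]
SUB     -> [9]
PUSH -6 -> [9, -6]
SUB     -> [15]
PUSH 19 -> [15, 19]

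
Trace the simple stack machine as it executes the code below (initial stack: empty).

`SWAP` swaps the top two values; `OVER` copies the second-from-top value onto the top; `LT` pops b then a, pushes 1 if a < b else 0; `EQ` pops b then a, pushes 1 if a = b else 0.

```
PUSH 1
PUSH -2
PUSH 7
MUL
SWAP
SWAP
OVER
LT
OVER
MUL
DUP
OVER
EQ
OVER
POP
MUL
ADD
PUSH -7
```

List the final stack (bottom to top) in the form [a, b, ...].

[2, -7]

PUSH 1  -> 1
PUSH -2 -> 1 -2
PUSH 7  -> 1 -2 7
MUL     -> 1 -14
SWAP    -> -14 1
SWAP    -> 1 -14
OVER    -> 1 -14 1
LT      -> 1 1
OVER    -> 1 1 1
MUL     -> 1 1
DUP     -> 1 1 1
OVER    -> 1 1 1 1
EQ      -> 1 1 1
OVER    -> 1 1 1 1
POP     -> 1 1 1
MUL     -> 1 1
ADD     -> 2
PUSH -7 -> 2 -7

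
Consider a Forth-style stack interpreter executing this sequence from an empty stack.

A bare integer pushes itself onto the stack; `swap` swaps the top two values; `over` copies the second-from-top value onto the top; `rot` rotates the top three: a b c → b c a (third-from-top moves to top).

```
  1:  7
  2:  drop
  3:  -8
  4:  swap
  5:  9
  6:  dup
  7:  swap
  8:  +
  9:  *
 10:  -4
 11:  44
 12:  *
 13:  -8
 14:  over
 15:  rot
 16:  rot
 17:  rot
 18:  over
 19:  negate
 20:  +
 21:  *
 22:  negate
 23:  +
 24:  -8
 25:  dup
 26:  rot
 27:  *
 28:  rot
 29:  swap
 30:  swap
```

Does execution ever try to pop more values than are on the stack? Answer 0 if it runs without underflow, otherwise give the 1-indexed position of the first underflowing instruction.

7     7
drop  (empty)
-8    -8
swap  — needs 2 operands, stack has 1 → underflow

4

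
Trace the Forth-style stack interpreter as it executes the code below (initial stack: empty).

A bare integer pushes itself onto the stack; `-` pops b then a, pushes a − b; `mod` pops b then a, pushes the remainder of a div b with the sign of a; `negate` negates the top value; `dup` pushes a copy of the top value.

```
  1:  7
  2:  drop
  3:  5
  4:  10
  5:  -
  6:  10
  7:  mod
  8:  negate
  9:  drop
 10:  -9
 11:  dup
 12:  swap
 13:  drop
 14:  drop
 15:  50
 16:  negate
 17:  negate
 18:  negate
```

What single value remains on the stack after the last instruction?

-50

7      -> 7
drop   -> (empty)
5      -> 5
10     -> 5 10
-      -> -5
10     -> -5 10
mod    -> -5
negate -> 5
drop   -> (empty)
-9     -> -9
dup    -> -9 -9
swap   -> -9 -9
drop   -> -9
drop   -> (empty)
50     -> 50
negate -> -50
negate -> 50
negate -> -50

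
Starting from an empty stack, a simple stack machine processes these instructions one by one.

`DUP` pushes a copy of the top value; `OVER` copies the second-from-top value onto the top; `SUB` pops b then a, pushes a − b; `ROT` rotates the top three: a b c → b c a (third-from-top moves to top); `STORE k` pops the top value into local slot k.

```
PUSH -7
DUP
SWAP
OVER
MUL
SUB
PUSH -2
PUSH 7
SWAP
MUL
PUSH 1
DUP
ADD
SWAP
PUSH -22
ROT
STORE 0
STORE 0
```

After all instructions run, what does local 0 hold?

PUSH -7  → -7
DUP      → -7 -7
SWAP     → -7 -7
OVER     → -7 -7 -7
MUL      → -7 49
SUB      → -56
PUSH -2  → -56 -2
PUSH 7   → -56 -2 7
SWAP     → -56 7 -2
MUL      → -56 -14
PUSH 1   → -56 -14 1
DUP      → -56 -14 1 1
ADD      → -56 -14 2
SWAP     → -56 2 -14
PUSH -22 → -56 2 -14 -22
ROT      → -56 -14 -22 2
STORE 0  → -56 -14 -22
STORE 0  → -56 -14

-22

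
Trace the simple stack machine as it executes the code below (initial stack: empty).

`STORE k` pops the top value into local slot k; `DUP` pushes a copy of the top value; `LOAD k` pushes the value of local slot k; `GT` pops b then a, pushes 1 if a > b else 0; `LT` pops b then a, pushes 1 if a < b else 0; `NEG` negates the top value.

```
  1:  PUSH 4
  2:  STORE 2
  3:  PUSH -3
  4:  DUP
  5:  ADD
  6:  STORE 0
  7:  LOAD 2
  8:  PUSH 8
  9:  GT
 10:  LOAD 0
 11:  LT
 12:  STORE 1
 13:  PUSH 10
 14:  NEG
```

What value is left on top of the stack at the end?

PUSH 4  → [4]
STORE 2 → []
PUSH -3 → [-3]
DUP     → [-3, -3]
ADD     → [-6]
STORE 0 → []
LOAD 2  → [4]
PUSH 8  → [4, 8]
GT      → [0]
LOAD 0  → [0, -6]
LT      → [0]
STORE 1 → []
PUSH 10 → [10]
NEG     → [-10]

-10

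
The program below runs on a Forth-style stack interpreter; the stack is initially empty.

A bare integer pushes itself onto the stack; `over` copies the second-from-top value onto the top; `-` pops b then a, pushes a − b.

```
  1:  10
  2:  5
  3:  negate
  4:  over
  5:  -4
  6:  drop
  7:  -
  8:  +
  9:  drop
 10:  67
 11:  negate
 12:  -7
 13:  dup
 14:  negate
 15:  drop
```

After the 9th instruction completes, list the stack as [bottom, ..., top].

10      10
5       10 5
negate  10 -5
over    10 -5 10
-4      10 -5 10 -4
drop    10 -5 10
-       10 -15
+       -5
drop    (empty)

[]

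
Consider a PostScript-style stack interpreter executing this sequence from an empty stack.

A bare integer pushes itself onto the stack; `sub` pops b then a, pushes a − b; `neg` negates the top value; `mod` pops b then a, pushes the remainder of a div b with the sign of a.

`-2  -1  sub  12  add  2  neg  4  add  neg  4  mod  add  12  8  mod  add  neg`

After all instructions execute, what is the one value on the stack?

-13

-2  -> [-2]
-1  -> [-2, -1]
sub -> [-1]
12  -> [-1, 12]
add -> [11]
2   -> [11, 2]
neg -> [11, -2]
4   -> [11, -2, 4]
add -> [11, 2]
neg -> [11, -2]
4   -> [11, -2, 4]
mod -> [11, -2]
add -> [9]
12  -> [9, 12]
8   -> [9, 12, 8]
mod -> [9, 4]
add -> [13]
neg -> [-13]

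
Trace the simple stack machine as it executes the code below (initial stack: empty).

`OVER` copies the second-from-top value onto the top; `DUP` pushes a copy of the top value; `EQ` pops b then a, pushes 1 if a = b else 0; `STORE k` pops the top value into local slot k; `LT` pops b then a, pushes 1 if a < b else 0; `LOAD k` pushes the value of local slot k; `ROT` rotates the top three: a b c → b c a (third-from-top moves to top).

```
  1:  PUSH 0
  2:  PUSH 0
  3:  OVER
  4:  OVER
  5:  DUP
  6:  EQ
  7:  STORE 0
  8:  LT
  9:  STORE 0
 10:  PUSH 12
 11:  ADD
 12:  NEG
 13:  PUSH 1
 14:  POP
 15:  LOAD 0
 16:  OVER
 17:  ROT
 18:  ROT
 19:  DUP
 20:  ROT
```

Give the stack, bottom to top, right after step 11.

PUSH 0  -> [0]
PUSH 0  -> [0, 0]
OVER    -> [0, 0, 0]
OVER    -> [0, 0, 0, 0]
DUP     -> [0, 0, 0, 0, 0]
EQ      -> [0, 0, 0, 1]
STORE 0 -> [0, 0, 0]
LT      -> [0, 0]
STORE 0 -> [0]
PUSH 12 -> [0, 12]
ADD     -> [12]

[12]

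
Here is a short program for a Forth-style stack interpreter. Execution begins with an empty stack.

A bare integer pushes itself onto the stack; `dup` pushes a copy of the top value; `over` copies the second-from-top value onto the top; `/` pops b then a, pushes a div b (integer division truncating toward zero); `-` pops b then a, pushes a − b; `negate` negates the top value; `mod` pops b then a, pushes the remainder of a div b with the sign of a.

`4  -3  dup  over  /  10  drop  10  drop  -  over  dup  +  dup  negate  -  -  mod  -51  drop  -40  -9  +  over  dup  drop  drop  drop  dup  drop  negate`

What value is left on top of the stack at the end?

4      → [4]
-3     → [4, -3]
dup    → [4, -3, -3]
over   → [4, -3, -3, -3]
/      → [4, -3, 1]
10     → [4, -3, 1, 10]
drop   → [4, -3, 1]
10     → [4, -3, 1, 10]
drop   → [4, -3, 1]
-      → [4, -4]
over   → [4, -4, 4]
dup    → [4, -4, 4, 4]
+      → [4, -4, 8]
dup    → [4, -4, 8, 8]
negate → [4, -4, 8, -8]
-      → [4, -4, 16]
-      → [4, -20]
mod    → [4]
-51    → [4, -51]
drop   → [4]
-40    → [4, -40]
-9     → [4, -40, -9]
+      → [4, -49]
over   → [4, -49, 4]
dup    → [4, -49, 4, 4]
drop   → [4, -49, 4]
drop   → [4, -49]
drop   → [4]
dup    → [4, 4]
drop   → [4]
negate → [-4]

-4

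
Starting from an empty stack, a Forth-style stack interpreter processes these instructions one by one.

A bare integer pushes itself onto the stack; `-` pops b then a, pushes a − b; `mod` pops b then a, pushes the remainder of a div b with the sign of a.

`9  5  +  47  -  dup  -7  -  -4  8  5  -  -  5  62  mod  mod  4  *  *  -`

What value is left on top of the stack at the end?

9   → 9
5   → 9 5
+   → 14
47  → 14 47
-   → -33
dup → -33 -33
-7  → -33 -33 -7
-   → -33 -26
-4  → -33 -26 -4
8   → -33 -26 -4 8
5   → -33 -26 -4 8 5
-   → -33 -26 -4 3
-   → -33 -26 -7
5   → -33 -26 -7 5
62  → -33 -26 -7 5 62
mod → -33 -26 -7 5
mod → -33 -26 -2
4   → -33 -26 -2 4
*   → -33 -26 -8
*   → -33 208
-   → -241

-241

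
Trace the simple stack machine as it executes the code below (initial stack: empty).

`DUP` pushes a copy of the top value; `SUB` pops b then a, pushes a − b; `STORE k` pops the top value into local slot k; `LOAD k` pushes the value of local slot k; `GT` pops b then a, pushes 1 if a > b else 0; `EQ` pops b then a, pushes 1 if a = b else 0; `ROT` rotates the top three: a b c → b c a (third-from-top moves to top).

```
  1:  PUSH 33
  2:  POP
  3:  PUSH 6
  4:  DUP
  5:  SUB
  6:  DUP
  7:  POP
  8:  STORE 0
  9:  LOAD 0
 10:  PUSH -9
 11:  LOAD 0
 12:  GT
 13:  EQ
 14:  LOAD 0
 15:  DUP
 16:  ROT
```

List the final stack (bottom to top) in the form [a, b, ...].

[0, 0, 1]

PUSH 33  [33]
POP      []
PUSH 6   [6]
DUP      [6, 6]
SUB      [0]
DUP      [0, 0]
POP      [0]
STORE 0  []
LOAD 0   [0]
PUSH -9  [0, -9]
LOAD 0   [0, -9, 0]
GT       [0, 0]
EQ       [1]
LOAD 0   [1, 0]
DUP      [1, 0, 0]
ROT      [0, 0, 1]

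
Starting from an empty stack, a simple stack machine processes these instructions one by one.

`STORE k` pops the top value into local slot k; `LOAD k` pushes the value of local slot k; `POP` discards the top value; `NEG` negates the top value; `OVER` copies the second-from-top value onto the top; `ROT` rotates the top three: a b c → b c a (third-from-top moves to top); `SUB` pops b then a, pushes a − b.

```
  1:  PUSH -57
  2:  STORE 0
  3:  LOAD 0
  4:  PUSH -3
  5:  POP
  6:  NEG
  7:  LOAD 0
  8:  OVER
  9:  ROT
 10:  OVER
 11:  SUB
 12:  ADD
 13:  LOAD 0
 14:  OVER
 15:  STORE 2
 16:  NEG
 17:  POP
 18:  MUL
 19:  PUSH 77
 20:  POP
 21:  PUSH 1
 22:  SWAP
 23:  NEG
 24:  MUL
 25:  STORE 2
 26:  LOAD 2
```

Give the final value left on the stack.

3249

PUSH -57 -> -57
STORE 0  -> (empty)
LOAD 0   -> -57
PUSH -3  -> -57 -3
POP      -> -57
NEG      -> 57
LOAD 0   -> 57 -57
OVER     -> 57 -57 57
ROT      -> -57 57 57
OVER     -> -57 57 57 57
SUB      -> -57 57 0
ADD      -> -57 57
LOAD 0   -> -57 57 -57
OVER     -> -57 57 -57 57
STORE 2  -> -57 57 -57
NEG      -> -57 57 57
POP      -> -57 57
MUL      -> -3249
PUSH 77  -> -3249 77
POP      -> -3249
PUSH 1   -> -3249 1
SWAP     -> 1 -3249
NEG      -> 1 3249
MUL      -> 3249
STORE 2  -> (empty)
LOAD 2   -> 3249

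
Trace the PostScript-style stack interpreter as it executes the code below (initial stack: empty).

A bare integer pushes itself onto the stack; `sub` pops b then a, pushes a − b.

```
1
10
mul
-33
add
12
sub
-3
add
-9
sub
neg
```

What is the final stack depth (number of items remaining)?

1

1   → 1
10  → 1 10
mul → 10
-33 → 10 -33
add → -23
12  → -23 12
sub → -35
-3  → -35 -3
add → -38
-9  → -38 -9
sub → -29
neg → 29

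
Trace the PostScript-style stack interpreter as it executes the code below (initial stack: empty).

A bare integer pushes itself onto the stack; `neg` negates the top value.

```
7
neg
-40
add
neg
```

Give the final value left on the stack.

7   : 7
neg : -7
-40 : -7 -40
add : -47
neg : 47

47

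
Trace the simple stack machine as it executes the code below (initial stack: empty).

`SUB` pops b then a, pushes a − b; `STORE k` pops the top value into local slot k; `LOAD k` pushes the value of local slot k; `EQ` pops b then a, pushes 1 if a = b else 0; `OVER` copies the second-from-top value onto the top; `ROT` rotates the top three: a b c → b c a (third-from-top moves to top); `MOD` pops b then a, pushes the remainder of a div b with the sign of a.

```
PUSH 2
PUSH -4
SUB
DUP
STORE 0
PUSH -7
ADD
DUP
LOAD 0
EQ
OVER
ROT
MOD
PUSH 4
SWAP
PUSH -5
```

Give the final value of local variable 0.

6

PUSH 2  -> [2]
PUSH -4 -> [2, -4]
SUB     -> [6]
DUP     -> [6, 6]
STORE 0 -> [6]
PUSH -7 -> [6, -7]
ADD     -> [-1]
DUP     -> [-1, -1]
LOAD 0  -> [-1, -1, 6]
EQ      -> [-1, 0]
OVER    -> [-1, 0, -1]
ROT     -> [0, -1, -1]
MOD     -> [0, 0]
PUSH 4  -> [0, 0, 4]
SWAP    -> [0, 4, 0]
PUSH -5 -> [0, 4, 0, -5]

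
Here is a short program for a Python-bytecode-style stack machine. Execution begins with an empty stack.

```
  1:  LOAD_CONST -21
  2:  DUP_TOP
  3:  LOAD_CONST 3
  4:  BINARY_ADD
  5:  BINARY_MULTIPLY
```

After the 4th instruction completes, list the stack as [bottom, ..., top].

LOAD_CONST -21  [-21]
DUP_TOP         [-21, -21]
LOAD_CONST 3    [-21, -21, 3]
BINARY_ADD      [-21, -18]

[-21, -18]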